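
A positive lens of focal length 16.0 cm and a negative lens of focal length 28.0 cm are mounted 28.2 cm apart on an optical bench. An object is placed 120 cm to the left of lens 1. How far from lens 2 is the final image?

7.23 cm

Lens 1: 1/d_i1 = 1/f₁ − 1/d_o1 = 1/(16.0) − 1/(120) = 0.05417, so d_i1 = 18.46 cm.
The intermediate image is 18.46 cm to the right of lens 1, which is 28.2 − (18.46) = 9.740 cm to the left of lens 2, so d_o2 = +9.740 cm.
Lens 2 is diverging, so f₂ = −28.0 cm.
Lens 2: 1/d_i2 = 1/f₂ − 1/d_o2 = 1/(-28.0) − 1/(9.740) = -0.1384, so d_i2 = -7.23 cm.
The final image is virtual, 7.23 cm to the left of lens 2 (overall magnification ≈ -0.11).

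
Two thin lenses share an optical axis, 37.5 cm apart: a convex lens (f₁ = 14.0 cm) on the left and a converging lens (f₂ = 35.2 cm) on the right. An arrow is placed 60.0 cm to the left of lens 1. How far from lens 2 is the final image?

Lens 1: 1/d_i1 = 1/f₁ − 1/d_o1 = 1/(14.0) − 1/(60.0) = 0.05476, so d_i1 = 18.26 cm.
The intermediate image is 18.26 cm to the right of lens 1, which is 37.5 − (18.26) = 19.24 cm to the left of lens 2, so d_o2 = +19.24 cm.
Lens 2: 1/d_i2 = 1/f₂ − 1/d_o2 = 1/(35.2) − 1/(19.24) = -0.02357, so d_i2 = -42.4 cm.
The final image is virtual, 42.4 cm to the left of lens 2 (overall magnification ≈ -0.67).

42.4 cm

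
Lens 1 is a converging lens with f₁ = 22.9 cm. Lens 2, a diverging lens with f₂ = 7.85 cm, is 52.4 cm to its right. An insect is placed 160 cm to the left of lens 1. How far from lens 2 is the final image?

6.01 cm

Lens 1: 1/d_i1 = 1/f₁ − 1/d_o1 = 1/(22.9) − 1/(160) = 0.03742, so d_i1 = 26.73 cm.
The intermediate image is 26.73 cm to the right of lens 1, which is 52.4 − (26.73) = 25.67 cm to the left of lens 2, so d_o2 = +25.67 cm.
Lens 2 is diverging, so f₂ = −7.85 cm.
Lens 2: 1/d_i2 = 1/f₂ − 1/d_o2 = 1/(-7.85) − 1/(25.67) = -0.1663, so d_i2 = -6.01 cm.
The final image is virtual, 6.01 cm to the left of lens 2 (overall magnification ≈ -0.039).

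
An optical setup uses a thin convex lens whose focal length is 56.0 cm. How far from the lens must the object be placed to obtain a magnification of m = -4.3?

69.0 cm

m = −d_i/d_o ⇒ d_i = −m·d_o.
1/f = 1/d_o + 1/d_i = 1/d_o − 1/(m·d_o) = (1 − 1/m)/d_o, so d_o = f(1 − 1/m) = (56.00)(1 − 1/(-4.3)) = 69.0 cm.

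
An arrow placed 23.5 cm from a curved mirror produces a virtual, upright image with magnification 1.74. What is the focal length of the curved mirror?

m = −d_i/d_o ⇒ d_i = −m·d_o = −(+1.74)·(23.5) = -40.89 cm.
1/f = 1/d_o + 1/d_i = 1/(23.5) + 1/(-40.89) = 0.01810, so f = 55.3 cm.
Since f is positive, the curved mirror is concave.

f = 55.3 cm (concave)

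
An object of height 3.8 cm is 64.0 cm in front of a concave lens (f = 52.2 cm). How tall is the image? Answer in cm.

For a concave lens, f = -52.2 cm.
1/d_i = 1/f − 1/d_o = 1/(-52.20) − 1/(64.0) = -0.03478, so d_i = -28.75 cm.
m = −d_i/d_o = +0.4492.
|h_i| = |m|·h_o = 0.4492 × 3.8 = 1.71 cm. The image is virtual, upright and reduced, on the same side as the object.

1.71 cm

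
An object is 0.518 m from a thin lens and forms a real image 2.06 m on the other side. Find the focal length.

f = 0.414 m (converging)

Real image ⇒ d_i = +2.06 m.
1/f = 1/d_o + 1/d_i = 1/(0.518) + 1/(2.06) = 2.416, so f = 0.414 m.
Since f is positive, the thin lens is converging.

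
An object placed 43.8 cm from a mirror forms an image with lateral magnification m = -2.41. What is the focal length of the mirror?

f = 31.0 cm (concave)

m = −d_i/d_o ⇒ d_i = −m·d_o = −(-2.41)·(43.8) = 105.6 cm.
1/f = 1/d_o + 1/d_i = 1/(43.8) + 1/(105.6) = 0.03230, so f = 31.0 cm.
Since f is positive, the mirror is concave.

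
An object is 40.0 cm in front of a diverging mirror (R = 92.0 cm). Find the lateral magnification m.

m = +0.535

f = R/2 = 92.0/2 = 46.00 cm; for a diverging mirror, f = -46.00 cm.
1/d_i = 1/f − 1/d_o = 1/(-46.00) − 1/(40.0) = -0.04674, so d_i = -21.40 cm.
m = −d_i/d_o = −(-21.40)/(40.0) = +0.535.
The image is virtual, upright and reduced, behind the mirror.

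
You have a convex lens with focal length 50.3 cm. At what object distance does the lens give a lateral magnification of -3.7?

63.9 cm

m = −d_i/d_o ⇒ d_i = −m·d_o.
1/f = 1/d_o + 1/d_i = 1/d_o − 1/(m·d_o) = (1 − 1/m)/d_o, so d_o = f(1 − 1/m) = (50.30)(1 − 1/(-3.7)) = 63.9 cm.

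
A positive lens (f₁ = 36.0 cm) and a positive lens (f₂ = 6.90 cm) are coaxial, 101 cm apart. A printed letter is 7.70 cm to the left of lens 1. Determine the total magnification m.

m = -0.0845

Lens 1: 1/d_i1 = 1/(36.0) − 1/(7.70) = -0.1021, so d_i1 = -9.795 cm; m₁ = −d_i1/d_o1 = +1.272.
d_o2 = 101 − (-9.795) = 110.8 cm.
Lens 2: 1/d_i2 = 1/(6.90) − 1/(110.8) = 0.1359, so d_i2 = 7.358 cm; m₂ = −d_i2/d_o2 = -0.06641.
m = m₁·m₂ = (+1.272)(-0.06641) = -0.0845.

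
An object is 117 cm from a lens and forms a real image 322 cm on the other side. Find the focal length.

f = 85.8 cm (converging)

Real image ⇒ d_i = +322 cm.
1/f = 1/d_o + 1/d_i = 1/(117) + 1/(322) = 0.01165, so f = 85.8 cm.
Since f is positive, the lens is converging.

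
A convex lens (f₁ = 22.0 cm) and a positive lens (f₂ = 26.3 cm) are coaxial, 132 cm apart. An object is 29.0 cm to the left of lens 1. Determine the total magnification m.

Lens 1: 1/d_i1 = 1/(22.0) − 1/(29.0) = 0.01097, so d_i1 = 91.14 cm; m₁ = −d_i1/d_o1 = -3.143.
d_o2 = 132 − (91.14) = 40.86 cm.
Lens 2: 1/d_i2 = 1/(26.3) − 1/(40.86) = 0.01355, so d_i2 = 73.81 cm; m₂ = −d_i2/d_o2 = -1.806.
m = m₁·m₂ = (-3.143)(-1.806) = +5.68.

m = +5.68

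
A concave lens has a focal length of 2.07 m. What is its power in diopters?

P = -0.483 D

For a concave lens, f = −2.07 m.
P = 1/f = 1/(-2.07 m) = -0.483 D.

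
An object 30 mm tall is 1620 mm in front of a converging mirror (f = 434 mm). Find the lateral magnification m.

1/d_i = 1/f − 1/d_o = 1/(434.0) − 1/(1620) = 0.001687, so d_i = 592.8 mm.
m = −d_i/d_o = −(592.8)/(1620) = -0.366.
The image is real, inverted and reduced, in front of the mirror.

m = -0.366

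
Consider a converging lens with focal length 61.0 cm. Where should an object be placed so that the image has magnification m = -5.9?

71.3 cm

m = −d_i/d_o ⇒ d_i = −m·d_o.
1/f = 1/d_o + 1/d_i = 1/d_o − 1/(m·d_o) = (1 − 1/m)/d_o, so d_o = f(1 − 1/m) = (61.00)(1 − 1/(-5.9)) = 71.3 cm.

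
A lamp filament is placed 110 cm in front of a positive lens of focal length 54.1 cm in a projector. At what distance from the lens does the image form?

Lens equation: 1/d_i = 1/f − 1/d_o = 1/(54.10) − 1/(110) = 0.01848 − 0.009091 = 0.009393, so d_i = 106 cm.
The image is real, inverted and reduced, on the far side of the lens.

106 cm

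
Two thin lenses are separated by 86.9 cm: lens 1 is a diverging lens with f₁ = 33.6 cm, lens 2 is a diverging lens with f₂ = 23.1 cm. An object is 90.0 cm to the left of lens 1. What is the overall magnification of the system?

f₁ = −33.6 cm (diverging).
Lens 1: 1/d_i1 = 1/(-33.6) − 1/(90.0) = -0.04087, so d_i1 = -24.47 cm; m₁ = −d_i1/d_o1 = +0.2719.
d_o2 = 86.9 − (-24.47) = 111.4 cm.
f₂ = −23.1 cm (diverging).
Lens 2: 1/d_i2 = 1/(-23.1) − 1/(111.4) = -0.05227, so d_i2 = -19.13 cm; m₂ = −d_i2/d_o2 = +0.1717.
m = m₁·m₂ = (+0.2719)(+0.1717) = +0.0467.

m = +0.0467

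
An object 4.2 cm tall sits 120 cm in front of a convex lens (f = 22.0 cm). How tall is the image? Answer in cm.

0.943 cm

1/d_i = 1/f − 1/d_o = 1/(22.00) − 1/(120) = 0.03712, so d_i = 26.94 cm.
m = −d_i/d_o = -0.2245.
|h_i| = |m|·h_o = 0.2245 × 4.2 = 0.943 cm. The image is real, inverted and reduced, on the far side of the lens.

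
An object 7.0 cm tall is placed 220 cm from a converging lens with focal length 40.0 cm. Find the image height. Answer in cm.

1/d_i = 1/f − 1/d_o = 1/(40.00) − 1/(220) = 0.02045, so d_i = 48.89 cm.
m = −d_i/d_o = -0.2222.
|h_i| = |m|·h_o = 0.2222 × 7.0 = 1.56 cm. The image is real, inverted and reduced, on the far side of the lens.

1.56 cm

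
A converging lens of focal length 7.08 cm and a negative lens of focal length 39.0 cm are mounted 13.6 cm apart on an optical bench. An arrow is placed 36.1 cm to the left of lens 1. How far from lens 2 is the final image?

Lens 1: 1/d_i1 = 1/f₁ − 1/d_o1 = 1/(7.08) − 1/(36.1) = 0.1135, so d_i1 = 8.807 cm.
The intermediate image is 8.807 cm to the right of lens 1, which is 13.6 − (8.807) = 4.793 cm to the left of lens 2, so d_o2 = +4.793 cm.
Lens 2 is diverging, so f₂ = −39.0 cm.
Lens 2: 1/d_i2 = 1/f₂ − 1/d_o2 = 1/(-39.0) − 1/(4.793) = -0.2343, so d_i2 = -4.27 cm.
The final image is virtual, 4.27 cm to the left of lens 2 (overall magnification ≈ -0.22).

4.27 cm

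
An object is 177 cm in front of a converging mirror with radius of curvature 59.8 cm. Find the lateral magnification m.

m = -0.203

f = R/2 = 59.8/2 = 29.90 cm.
1/d_i = 1/f − 1/d_o = 1/(29.90) − 1/(177) = 0.02780, so d_i = 35.98 cm.
m = −d_i/d_o = −(35.98)/(177) = -0.203.
The image is real, inverted and reduced, in front of the mirror.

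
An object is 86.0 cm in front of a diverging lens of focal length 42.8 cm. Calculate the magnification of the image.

For a diverging lens, f = -42.8 cm.
1/d_i = 1/f − 1/d_o = 1/(-42.80) − 1/(86.0) = -0.03499, so d_i = -28.58 cm.
m = −d_i/d_o = −(-28.58)/(86.0) = +0.332.
The image is virtual, upright and reduced, on the same side as the object.

m = +0.332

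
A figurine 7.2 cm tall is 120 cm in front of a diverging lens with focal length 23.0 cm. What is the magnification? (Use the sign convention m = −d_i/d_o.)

m = +0.161

For a diverging lens, f = -23.0 cm.
1/d_i = 1/f − 1/d_o = 1/(-23.00) − 1/(120) = -0.05181, so d_i = -19.30 cm.
m = −d_i/d_o = −(-19.30)/(120) = +0.161.
The image is virtual, upright and reduced, on the same side as the object.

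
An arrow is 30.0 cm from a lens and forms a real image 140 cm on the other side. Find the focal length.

f = 24.7 cm (converging)

Real image ⇒ d_i = +140 cm.
1/f = 1/d_o + 1/d_i = 1/(30.0) + 1/(140) = 0.04048, so f = 24.7 cm.
Since f is positive, the lens is converging.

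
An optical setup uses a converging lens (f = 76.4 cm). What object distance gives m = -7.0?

m = −d_i/d_o ⇒ d_i = −m·d_o.
1/f = 1/d_o + 1/d_i = 1/d_o − 1/(m·d_o) = (1 − 1/m)/d_o, so d_o = f(1 − 1/m) = (76.40)(1 − 1/(-7.0)) = 87.3 cm.

87.3 cm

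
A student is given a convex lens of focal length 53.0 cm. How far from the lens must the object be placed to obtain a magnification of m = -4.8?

m = −d_i/d_o ⇒ d_i = −m·d_o.
1/f = 1/d_o + 1/d_i = 1/d_o − 1/(m·d_o) = (1 − 1/m)/d_o, so d_o = f(1 − 1/m) = (53.00)(1 − 1/(-4.8)) = 64.0 cm.

64.0 cm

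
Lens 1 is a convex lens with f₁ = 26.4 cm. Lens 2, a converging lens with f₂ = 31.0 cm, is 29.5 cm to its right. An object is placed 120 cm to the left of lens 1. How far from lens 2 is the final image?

Lens 1: 1/d_i1 = 1/f₁ − 1/d_o1 = 1/(26.4) − 1/(120) = 0.02955, so d_i1 = 33.85 cm.
The intermediate image is 33.85 cm to the right of lens 1, which lies 4.350 cm to the right of lens 2 — a virtual object — so d_o2 = −4.350 cm.
Lens 2: 1/d_i2 = 1/f₂ − 1/d_o2 = 1/(31.0) − 1/(-4.350) = 0.2621, so d_i2 = 3.81 cm.
The final image is real, 3.81 cm to the right of lens 2 (overall magnification ≈ -0.25).

3.81 cm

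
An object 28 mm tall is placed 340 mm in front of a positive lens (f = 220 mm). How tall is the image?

51.3 mm

1/d_i = 1/f − 1/d_o = 1/(220.0) − 1/(340) = 0.001604, so d_i = 623.3 mm.
m = −d_i/d_o = -1.833.
|h_i| = |m|·h_o = 1.833 × 28 = 51.3 mm. The image is real, inverted and enlarged, on the far side of the lens.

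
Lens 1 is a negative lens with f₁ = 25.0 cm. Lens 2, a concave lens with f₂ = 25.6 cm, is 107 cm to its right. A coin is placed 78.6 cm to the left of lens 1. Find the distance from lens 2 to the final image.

21.3 cm

Lens 1 is diverging, so f₁ = −25.0 cm.
Lens 1: 1/d_i1 = 1/f₁ − 1/d_o1 = 1/(-25.0) − 1/(78.6) = -0.05272, so d_i1 = -18.97 cm.
The intermediate image is 18.97 cm to the left of lens 1 (virtual), which is 107 − (-18.97) = 126.0 cm to the left of lens 2, so d_o2 = +126.0 cm.
Lens 2 is diverging, so f₂ = −25.6 cm.
Lens 2: 1/d_i2 = 1/f₂ − 1/d_o2 = 1/(-25.6) − 1/(126.0) = -0.04700, so d_i2 = -21.3 cm.
The final image is virtual, 21.3 cm to the left of lens 2 (overall magnification ≈ 0.041).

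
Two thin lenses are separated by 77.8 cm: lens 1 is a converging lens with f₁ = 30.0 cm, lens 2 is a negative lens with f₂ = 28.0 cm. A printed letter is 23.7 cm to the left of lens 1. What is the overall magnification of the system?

Lens 1: 1/d_i1 = 1/(30.0) − 1/(23.7) = -0.008861, so d_i1 = -112.9 cm; m₁ = −d_i1/d_o1 = +4.764.
d_o2 = 77.8 − (-112.9) = 190.7 cm.
f₂ = −28.0 cm (diverging).
Lens 2: 1/d_i2 = 1/(-28.0) − 1/(190.7) = -0.04096, so d_i2 = -24.42 cm; m₂ = −d_i2/d_o2 = +0.1280.
m = m₁·m₂ = (+4.764)(+0.1280) = +0.610.

m = +0.610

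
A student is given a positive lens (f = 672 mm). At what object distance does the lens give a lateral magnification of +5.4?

m = −d_i/d_o ⇒ d_i = −m·d_o.
1/f = 1/d_o + 1/d_i = 1/d_o − 1/(m·d_o) = (1 − 1/m)/d_o, so d_o = f(1 − 1/m) = (672.0)(1 − 1/(+5.4)) = 548 mm.

548 mm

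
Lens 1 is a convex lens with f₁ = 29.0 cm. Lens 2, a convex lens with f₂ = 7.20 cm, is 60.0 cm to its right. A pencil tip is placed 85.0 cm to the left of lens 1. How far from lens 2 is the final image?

Lens 1: 1/d_i1 = 1/f₁ − 1/d_o1 = 1/(29.0) − 1/(85.0) = 0.02272, so d_i1 = 44.02 cm.
The intermediate image is 44.02 cm to the right of lens 1, which is 60.0 − (44.02) = 15.98 cm to the left of lens 2, so d_o2 = +15.98 cm.
Lens 2: 1/d_i2 = 1/f₂ − 1/d_o2 = 1/(7.20) − 1/(15.98) = 0.07631, so d_i2 = 13.1 cm.
The final image is real, 13.1 cm to the right of lens 2 (overall magnification ≈ 0.42).

13.1 cm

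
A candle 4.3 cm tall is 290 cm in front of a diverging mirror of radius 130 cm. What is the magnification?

f = R/2 = 130/2 = 65.00 cm; for a diverging mirror, f = -65.00 cm.
1/d_i = 1/f − 1/d_o = 1/(-65.00) − 1/(290) = -0.01883, so d_i = -53.10 cm.
m = −d_i/d_o = −(-53.10)/(290) = +0.183.
The image is virtual, upright and reduced, behind the mirror.

m = +0.183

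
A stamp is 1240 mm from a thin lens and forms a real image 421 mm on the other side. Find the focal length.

Real image ⇒ d_i = +421 mm.
1/f = 1/d_o + 1/d_i = 1/(1240) + 1/(421) = 0.003182, so f = 314 mm.
Since f is positive, the thin lens is converging.

f = 314 mm (converging)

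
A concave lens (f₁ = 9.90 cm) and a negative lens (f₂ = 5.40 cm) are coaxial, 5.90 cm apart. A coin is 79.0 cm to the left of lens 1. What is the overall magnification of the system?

f₁ = −9.90 cm (diverging).
Lens 1: 1/d_i1 = 1/(-9.90) − 1/(79.0) = -0.1137, so d_i1 = -8.798 cm; m₁ = −d_i1/d_o1 = +0.1114.
d_o2 = 5.90 − (-8.798) = 14.70 cm.
f₂ = −5.40 cm (diverging).
Lens 2: 1/d_i2 = 1/(-5.40) − 1/(14.70) = -0.2532, so d_i2 = -3.949 cm; m₂ = −d_i2/d_o2 = +0.2687.
m = m₁·m₂ = (+0.1114)(+0.2687) = +0.0299.

m = +0.0299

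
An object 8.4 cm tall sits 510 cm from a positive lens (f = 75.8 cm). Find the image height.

1/d_i = 1/f − 1/d_o = 1/(75.80) − 1/(510) = 0.01123, so d_i = 89.03 cm.
m = −d_i/d_o = -0.1746.
|h_i| = |m|·h_o = 0.1746 × 8.4 = 1.47 cm. The image is real, inverted and reduced, on the far side of the lens.

1.47 cm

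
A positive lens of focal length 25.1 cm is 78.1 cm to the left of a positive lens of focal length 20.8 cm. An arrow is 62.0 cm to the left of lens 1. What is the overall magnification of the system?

Lens 1: 1/d_i1 = 1/(25.1) − 1/(62.0) = 0.02371, so d_i1 = 42.17 cm; m₁ = −d_i1/d_o1 = -0.6802.
d_o2 = 78.1 − (42.17) = 35.93 cm.
Lens 2: 1/d_i2 = 1/(20.8) − 1/(35.93) = 0.02025, so d_i2 = 49.39 cm; m₂ = −d_i2/d_o2 = -1.375.
m = m₁·m₂ = (-0.6802)(-1.375) = +0.935.

m = +0.935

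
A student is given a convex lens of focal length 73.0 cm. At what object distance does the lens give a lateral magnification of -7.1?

83.3 cm

m = −d_i/d_o ⇒ d_i = −m·d_o.
1/f = 1/d_o + 1/d_i = 1/d_o − 1/(m·d_o) = (1 − 1/m)/d_o, so d_o = f(1 − 1/m) = (73.00)(1 − 1/(-7.1)) = 83.3 cm.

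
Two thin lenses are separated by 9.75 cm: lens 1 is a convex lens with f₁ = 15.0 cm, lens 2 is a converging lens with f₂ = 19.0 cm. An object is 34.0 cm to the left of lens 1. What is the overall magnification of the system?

Lens 1: 1/d_i1 = 1/(15.0) − 1/(34.0) = 0.03725, so d_i1 = 26.84 cm; m₁ = −d_i1/d_o1 = -0.7894.
d_o2 = 9.75 − (26.84) = -17.09 cm (virtual object).
Lens 2: 1/d_i2 = 1/(19.0) − 1/(-17.09) = 0.1111, so d_i2 = 8.997 cm; m₂ = −d_i2/d_o2 = +0.5265.
m = m₁·m₂ = (-0.7894)(+0.5265) = -0.416.

m = -0.416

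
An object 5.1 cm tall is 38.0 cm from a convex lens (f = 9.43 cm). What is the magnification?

m = -0.330

1/d_i = 1/f − 1/d_o = 1/(9.430) − 1/(38.0) = 0.07973, so d_i = 12.54 cm.
m = −d_i/d_o = −(12.54)/(38.0) = -0.330.
The image is real, inverted and reduced, on the far side of the lens.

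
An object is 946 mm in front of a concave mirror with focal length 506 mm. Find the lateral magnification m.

m = -1.15

1/d_i = 1/f − 1/d_o = 1/(506.0) − 1/(946) = 0.0009192, so d_i = 1088 mm.
m = −d_i/d_o = −(1088)/(946) = -1.15.
The image is real, inverted and enlarged, in front of the mirror.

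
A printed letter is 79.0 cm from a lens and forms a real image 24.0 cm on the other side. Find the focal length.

Real image ⇒ d_i = +24.0 cm.
1/f = 1/d_o + 1/d_i = 1/(79.0) + 1/(24.0) = 0.05432, so f = 18.4 cm.
Since f is positive, the lens is converging.

f = 18.4 cm (converging)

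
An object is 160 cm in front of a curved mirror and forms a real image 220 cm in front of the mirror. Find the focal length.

Real image ⇒ d_i = +220 cm.
1/f = 1/d_o + 1/d_i = 1/(160) + 1/(220) = 0.01080, so f = 92.6 cm.
Since f is positive, the curved mirror is concave.

f = 92.6 cm (concave)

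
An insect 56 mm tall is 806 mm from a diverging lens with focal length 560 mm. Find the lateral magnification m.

m = +0.410

For a diverging lens, f = -560 mm.
1/d_i = 1/f − 1/d_o = 1/(-560.0) − 1/(806) = -0.003026, so d_i = -330.4 mm.
m = −d_i/d_o = −(-330.4)/(806) = +0.410.
The image is virtual, upright and reduced, on the same side as the object.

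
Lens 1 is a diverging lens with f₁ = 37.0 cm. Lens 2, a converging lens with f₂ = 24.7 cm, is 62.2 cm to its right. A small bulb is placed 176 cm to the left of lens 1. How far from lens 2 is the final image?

33.7 cm

Lens 1 is diverging, so f₁ = −37.0 cm.
Lens 1: 1/d_i1 = 1/f₁ − 1/d_o1 = 1/(-37.0) − 1/(176) = -0.03271, so d_i1 = -30.57 cm.
The intermediate image is 30.57 cm to the left of lens 1 (virtual), which is 62.2 − (-30.57) = 92.77 cm to the left of lens 2, so d_o2 = +92.77 cm.
Lens 2: 1/d_i2 = 1/f₂ − 1/d_o2 = 1/(24.7) − 1/(92.77) = 0.02971, so d_i2 = 33.7 cm.
The final image is real, 33.7 cm to the right of lens 2 (overall magnification ≈ -0.063).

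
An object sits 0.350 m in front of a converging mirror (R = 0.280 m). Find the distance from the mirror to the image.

0.233 m

f = R/2 = 0.280/2 = 0.1400 m.
Mirror equation: 1/d_i = 1/f − 1/d_o = 1/(0.1400) − 1/(0.350) = 7.143 − 2.857 = 4.286, so d_i = 0.233 m.
The image is real, inverted and reduced, in front of the mirror.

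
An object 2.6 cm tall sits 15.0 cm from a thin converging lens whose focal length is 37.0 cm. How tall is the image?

1/d_i = 1/f − 1/d_o = 1/(37.00) − 1/(15.0) = -0.03964, so d_i = -25.23 cm.
m = −d_i/d_o = +1.682.
|h_i| = |m|·h_o = 1.682 × 2.6 = 4.37 cm. The image is virtual, upright and enlarged, on the same side as the object.

4.37 cm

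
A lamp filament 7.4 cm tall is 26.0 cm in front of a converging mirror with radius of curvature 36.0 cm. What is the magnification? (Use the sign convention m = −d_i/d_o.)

f = R/2 = 36.0/2 = 18.00 cm.
1/d_i = 1/f − 1/d_o = 1/(18.00) − 1/(26.0) = 0.01709, so d_i = 58.50 cm.
m = −d_i/d_o = −(58.50)/(26.0) = -2.25.
The image is real, inverted and enlarged, in front of the mirror.

m = -2.25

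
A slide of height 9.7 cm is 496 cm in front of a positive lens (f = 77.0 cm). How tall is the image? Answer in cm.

1.78 cm

1/d_i = 1/f − 1/d_o = 1/(77.00) − 1/(496) = 0.01097, so d_i = 91.15 cm.
m = −d_i/d_o = -0.1838.
|h_i| = |m|·h_o = 0.1838 × 9.7 = 1.78 cm. The image is real, inverted and reduced, on the far side of the lens.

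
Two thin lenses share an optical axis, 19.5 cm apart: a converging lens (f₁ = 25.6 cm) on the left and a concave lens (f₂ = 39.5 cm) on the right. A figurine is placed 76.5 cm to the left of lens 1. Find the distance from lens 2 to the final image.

36.5 cm

Lens 1: 1/d_i1 = 1/f₁ − 1/d_o1 = 1/(25.6) − 1/(76.5) = 0.02599, so d_i1 = 38.48 cm.
The intermediate image is 38.48 cm to the right of lens 1, which lies 18.98 cm to the right of lens 2 — a virtual object — so d_o2 = −18.98 cm.
Lens 2 is diverging, so f₂ = −39.5 cm.
Lens 2: 1/d_i2 = 1/f₂ − 1/d_o2 = 1/(-39.5) − 1/(-18.98) = 0.02737, so d_i2 = 36.5 cm.
The final image is real, 36.5 cm to the right of lens 2 (overall magnification ≈ -0.97).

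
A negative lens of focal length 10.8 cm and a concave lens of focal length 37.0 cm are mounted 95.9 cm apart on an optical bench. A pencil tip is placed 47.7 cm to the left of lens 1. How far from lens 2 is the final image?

Lens 1 is diverging, so f₁ = −10.8 cm.
Lens 1: 1/d_i1 = 1/f₁ − 1/d_o1 = 1/(-10.8) − 1/(47.7) = -0.1136, so d_i1 = -8.806 cm.
The intermediate image is 8.806 cm to the left of lens 1 (virtual), which is 95.9 − (-8.806) = 104.7 cm to the left of lens 2, so d_o2 = +104.7 cm.
Lens 2 is diverging, so f₂ = −37.0 cm.
Lens 2: 1/d_i2 = 1/f₂ − 1/d_o2 = 1/(-37.0) − 1/(104.7) = -0.03658, so d_i2 = -27.3 cm.
The final image is virtual, 27.3 cm to the left of lens 2 (overall magnification ≈ 0.048).

27.3 cm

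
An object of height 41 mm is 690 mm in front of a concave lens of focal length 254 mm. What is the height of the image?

For a concave lens, f = -254 mm.
1/d_i = 1/f − 1/d_o = 1/(-254.0) − 1/(690) = -0.005386, so d_i = -185.7 mm.
m = −d_i/d_o = +0.2691.
|h_i| = |m|·h_o = 0.2691 × 41 = 11.0 mm. The image is virtual, upright and reduced, on the same side as the object.

11.0 mm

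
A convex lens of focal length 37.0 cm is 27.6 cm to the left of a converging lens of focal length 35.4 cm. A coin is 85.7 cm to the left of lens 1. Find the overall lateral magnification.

m = -0.369

Lens 1: 1/d_i1 = 1/(37.0) − 1/(85.7) = 0.01536, so d_i1 = 65.11 cm; m₁ = −d_i1/d_o1 = -0.7597.
d_o2 = 27.6 − (65.11) = -37.51 cm (virtual object).
Lens 2: 1/d_i2 = 1/(35.4) − 1/(-37.51) = 0.05491, so d_i2 = 18.21 cm; m₂ = −d_i2/d_o2 = +0.4855.
m = m₁·m₂ = (-0.7597)(+0.4855) = -0.369.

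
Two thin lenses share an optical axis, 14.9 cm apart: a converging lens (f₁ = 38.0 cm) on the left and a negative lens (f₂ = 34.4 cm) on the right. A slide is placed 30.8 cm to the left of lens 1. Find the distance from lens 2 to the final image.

Lens 1: 1/d_i1 = 1/f₁ − 1/d_o1 = 1/(38.0) − 1/(30.8) = -0.006152, so d_i1 = -162.6 cm.
The intermediate image is 162.6 cm to the left of lens 1 (virtual), which is 14.9 − (-162.6) = 177.5 cm to the left of lens 2, so d_o2 = +177.5 cm.
Lens 2 is diverging, so f₂ = −34.4 cm.
Lens 2: 1/d_i2 = 1/f₂ − 1/d_o2 = 1/(-34.4) − 1/(177.5) = -0.03470, so d_i2 = -28.8 cm.
The final image is virtual, 28.8 cm to the left of lens 2 (overall magnification ≈ 0.86).

28.8 cm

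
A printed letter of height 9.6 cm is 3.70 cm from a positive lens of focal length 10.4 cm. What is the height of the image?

14.9 cm

1/d_i = 1/f − 1/d_o = 1/(10.40) − 1/(3.70) = -0.1741, so d_i = -5.743 cm.
m = −d_i/d_o = +1.552.
|h_i| = |m|·h_o = 1.552 × 9.6 = 14.9 cm. The image is virtual, upright and enlarged, on the same side as the object.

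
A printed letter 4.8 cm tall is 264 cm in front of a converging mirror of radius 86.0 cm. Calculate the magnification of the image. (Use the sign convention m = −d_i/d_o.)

m = -0.195

f = R/2 = 86.0/2 = 43.00 cm.
1/d_i = 1/f − 1/d_o = 1/(43.00) − 1/(264) = 0.01947, so d_i = 51.37 cm.
m = −d_i/d_o = −(51.37)/(264) = -0.195.
The image is real, inverted and reduced, in front of the mirror.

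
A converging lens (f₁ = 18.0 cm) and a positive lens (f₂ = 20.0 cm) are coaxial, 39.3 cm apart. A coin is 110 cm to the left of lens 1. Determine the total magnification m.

m = -1.76

Lens 1: 1/d_i1 = 1/(18.0) − 1/(110) = 0.04646, so d_i1 = 21.52 cm; m₁ = −d_i1/d_o1 = -0.1956.
d_o2 = 39.3 − (21.52) = 17.78 cm.
Lens 2: 1/d_i2 = 1/(20.0) − 1/(17.78) = -0.006243, so d_i2 = -160.2 cm; m₂ = −d_i2/d_o2 = +9.009.
m = m₁·m₂ = (-0.1956)(+9.009) = -1.76.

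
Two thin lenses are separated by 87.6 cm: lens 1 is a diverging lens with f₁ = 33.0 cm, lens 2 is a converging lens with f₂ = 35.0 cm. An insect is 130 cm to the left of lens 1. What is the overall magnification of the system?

f₁ = −33.0 cm (diverging).
Lens 1: 1/d_i1 = 1/(-33.0) − 1/(130) = -0.03800, so d_i1 = -26.32 cm; m₁ = −d_i1/d_o1 = +0.2025.
d_o2 = 87.6 − (-26.32) = 113.9 cm.
Lens 2: 1/d_i2 = 1/(35.0) − 1/(113.9) = 0.01979, so d_i2 = 50.53 cm; m₂ = −d_i2/d_o2 = -0.4436.
m = m₁·m₂ = (+0.2025)(-0.4436) = -0.0898.

m = -0.0898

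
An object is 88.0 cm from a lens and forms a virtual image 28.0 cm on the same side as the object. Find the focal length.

Virtual image ⇒ d_i = −28.0 cm.
1/f = 1/d_o + 1/d_i = 1/(88.0) + 1/(-28.0) = -0.02435, so f = -41.1 cm.
Since f is negative, the lens is diverging.

f = -41.1 cm (diverging)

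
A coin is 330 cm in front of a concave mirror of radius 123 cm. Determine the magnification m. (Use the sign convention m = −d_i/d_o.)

m = -0.229

f = R/2 = 123/2 = 61.50 cm.
1/d_i = 1/f − 1/d_o = 1/(61.50) − 1/(330) = 0.01323, so d_i = 75.59 cm.
m = −d_i/d_o = −(75.59)/(330) = -0.229.
The image is real, inverted and reduced, in front of the mirror.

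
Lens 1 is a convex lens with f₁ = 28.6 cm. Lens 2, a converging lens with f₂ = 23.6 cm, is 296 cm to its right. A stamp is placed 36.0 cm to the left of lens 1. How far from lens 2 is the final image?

Lens 1: 1/d_i1 = 1/f₁ − 1/d_o1 = 1/(28.6) − 1/(36.0) = 0.007187, so d_i1 = 139.1 cm.
The intermediate image is 139.1 cm to the right of lens 1, which is 296 − (139.1) = 156.9 cm to the left of lens 2, so d_o2 = +156.9 cm.
Lens 2: 1/d_i2 = 1/f₂ − 1/d_o2 = 1/(23.6) − 1/(156.9) = 0.03600, so d_i2 = 27.8 cm.
The final image is real, 27.8 cm to the right of lens 2 (overall magnification ≈ 0.68).

27.8 cm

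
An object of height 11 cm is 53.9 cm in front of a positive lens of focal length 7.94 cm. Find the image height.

1/d_i = 1/f − 1/d_o = 1/(7.940) − 1/(53.9) = 0.1074, so d_i = 9.312 cm.
m = −d_i/d_o = -0.1728.
|h_i| = |m|·h_o = 0.1728 × 11 = 1.90 cm. The image is real, inverted and reduced, on the far side of the lens.

1.90 cm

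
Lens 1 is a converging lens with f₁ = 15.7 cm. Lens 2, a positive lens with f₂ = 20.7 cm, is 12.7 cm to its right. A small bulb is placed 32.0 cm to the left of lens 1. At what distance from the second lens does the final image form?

9.66 cm

Lens 1: 1/d_i1 = 1/f₁ − 1/d_o1 = 1/(15.7) − 1/(32.0) = 0.03244, so d_i1 = 30.82 cm.
The intermediate image is 30.82 cm to the right of lens 1, which lies 18.12 cm to the right of lens 2 — a virtual object — so d_o2 = −18.12 cm.
Lens 2: 1/d_i2 = 1/f₂ − 1/d_o2 = 1/(20.7) − 1/(-18.12) = 0.1035, so d_i2 = 9.66 cm.
The final image is real, 9.66 cm to the right of lens 2 (overall magnification ≈ -0.51).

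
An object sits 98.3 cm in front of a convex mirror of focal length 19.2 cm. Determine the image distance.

For a convex mirror, f = -19.2 cm.
Mirror equation: 1/v = 1/f − 1/u = 1/(-19.20) − 1/(98.3) = -0.05208 − 0.01017 = -0.06226, so v = -16.1 cm.
The image is virtual, upright and reduced, behind the mirror.

16.1 cm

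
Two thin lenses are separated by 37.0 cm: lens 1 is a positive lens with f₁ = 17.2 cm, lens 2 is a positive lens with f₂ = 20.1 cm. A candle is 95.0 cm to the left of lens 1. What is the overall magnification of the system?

m = -1.08

Lens 1: 1/d_i1 = 1/(17.2) − 1/(95.0) = 0.04761, so d_i1 = 21.00 cm; m₁ = −d_i1/d_o1 = -0.2211.
d_o2 = 37.0 − (21.00) = 16.00 cm.
Lens 2: 1/d_i2 = 1/(20.1) − 1/(16.00) = -0.01275, so d_i2 = -78.44 cm; m₂ = −d_i2/d_o2 = +4.902.
m = m₁·m₂ = (-0.2211)(+4.902) = -1.08.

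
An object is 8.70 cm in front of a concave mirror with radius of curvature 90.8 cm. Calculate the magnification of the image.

m = +1.24

f = R/2 = 90.8/2 = 45.40 cm.
1/d_i = 1/f − 1/d_o = 1/(45.40) − 1/(8.70) = -0.09292, so d_i = -10.76 cm.
m = −d_i/d_o = −(-10.76)/(8.70) = +1.24.
The image is virtual, upright and enlarged, behind the mirror.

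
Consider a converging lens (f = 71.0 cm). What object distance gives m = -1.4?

m = −d_i/d_o ⇒ d_i = −m·d_o.
1/f = 1/d_o + 1/d_i = 1/d_o − 1/(m·d_o) = (1 − 1/m)/d_o, so d_o = f(1 − 1/m) = (71.00)(1 − 1/(-1.4)) = 122 cm.

122 cm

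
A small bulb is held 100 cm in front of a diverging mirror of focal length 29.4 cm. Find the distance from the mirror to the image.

For a diverging mirror, f = -29.4 cm.
Mirror equation: 1/q = 1/f − 1/p = 1/(-29.40) − 1/(100) = -0.03401 − 0.01000 = -0.04401, so q = -22.7 cm.
The image is virtual, upright and reduced, behind the mirror.

22.7 cm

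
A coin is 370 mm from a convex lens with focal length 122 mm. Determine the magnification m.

m = -0.492

1/d_i = 1/f − 1/d_o = 1/(122.0) − 1/(370) = 0.005494, so d_i = 182.0 mm.
m = −d_i/d_o = −(182.0)/(370) = -0.492.
The image is real, inverted and reduced, on the far side of the lens.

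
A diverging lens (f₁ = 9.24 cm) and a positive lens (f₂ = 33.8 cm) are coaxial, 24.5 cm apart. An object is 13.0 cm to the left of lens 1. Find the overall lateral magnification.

f₁ = −9.24 cm (diverging).
Lens 1: 1/d_i1 = 1/(-9.24) − 1/(13.0) = -0.1851, so d_i1 = -5.401 cm; m₁ = −d_i1/d_o1 = +0.4155.
d_o2 = 24.5 − (-5.401) = 29.90 cm.
Lens 2: 1/d_i2 = 1/(33.8) − 1/(29.90) = -0.003859, so d_i2 = -259.1 cm; m₂ = −d_i2/d_o2 = +8.667.
m = m₁·m₂ = (+0.4155)(+8.667) = +3.60.

m = +3.60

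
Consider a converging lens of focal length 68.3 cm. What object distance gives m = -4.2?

m = −d_i/d_o ⇒ d_i = −m·d_o.
1/f = 1/d_o + 1/d_i = 1/d_o − 1/(m·d_o) = (1 − 1/m)/d_o, so d_o = f(1 − 1/m) = (68.30)(1 − 1/(-4.2)) = 84.6 cm.

84.6 cm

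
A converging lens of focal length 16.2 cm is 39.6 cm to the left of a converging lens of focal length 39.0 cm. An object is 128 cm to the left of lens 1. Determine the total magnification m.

m = -0.315

Lens 1: 1/d_i1 = 1/(16.2) − 1/(128) = 0.05392, so d_i1 = 18.55 cm; m₁ = −d_i1/d_o1 = -0.1449.
d_o2 = 39.6 − (18.55) = 21.05 cm.
Lens 2: 1/d_i2 = 1/(39.0) − 1/(21.05) = -0.02186, so d_i2 = -45.74 cm; m₂ = −d_i2/d_o2 = +2.173.
m = m₁·m₂ = (-0.1449)(+2.173) = -0.315.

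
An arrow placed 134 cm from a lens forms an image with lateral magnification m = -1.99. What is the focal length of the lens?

f = 89.2 cm (converging)

m = −d_i/d_o ⇒ d_i = −m·d_o = −(-1.99)·(134) = 266.7 cm.
1/f = 1/d_o + 1/d_i = 1/(134) + 1/(266.7) = 0.01121, so f = 89.2 cm.
Since f is positive, the lens is converging.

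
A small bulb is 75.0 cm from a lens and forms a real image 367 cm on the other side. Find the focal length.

f = 62.3 cm (converging)

Real image ⇒ d_i = +367 cm.
1/f = 1/d_o + 1/d_i = 1/(75.0) + 1/(367) = 0.01606, so f = 62.3 cm.
Since f is positive, the lens is converging.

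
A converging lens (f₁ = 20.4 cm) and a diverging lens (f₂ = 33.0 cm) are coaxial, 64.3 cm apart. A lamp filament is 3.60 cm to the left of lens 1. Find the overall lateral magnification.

Lens 1: 1/d_i1 = 1/(20.4) − 1/(3.60) = -0.2288, so d_i1 = -4.371 cm; m₁ = −d_i1/d_o1 = +1.214.
d_o2 = 64.3 − (-4.371) = 68.67 cm.
f₂ = −33.0 cm (diverging).
Lens 2: 1/d_i2 = 1/(-33.0) − 1/(68.67) = -0.04487, so d_i2 = -22.29 cm; m₂ = −d_i2/d_o2 = +0.3246.
m = m₁·m₂ = (+1.214)(+0.3246) = +0.394.

m = +0.394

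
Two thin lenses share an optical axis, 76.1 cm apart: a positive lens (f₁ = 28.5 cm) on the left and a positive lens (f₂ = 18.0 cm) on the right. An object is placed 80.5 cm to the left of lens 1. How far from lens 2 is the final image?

Lens 1: 1/d_i1 = 1/f₁ − 1/d_o1 = 1/(28.5) − 1/(80.5) = 0.02267, so d_i1 = 44.12 cm.
The intermediate image is 44.12 cm to the right of lens 1, which is 76.1 − (44.12) = 31.98 cm to the left of lens 2, so d_o2 = +31.98 cm.
Lens 2: 1/d_i2 = 1/f₂ − 1/d_o2 = 1/(18.0) − 1/(31.98) = 0.02429, so d_i2 = 41.2 cm.
The final image is real, 41.2 cm to the right of lens 2 (overall magnification ≈ 0.71).

41.2 cm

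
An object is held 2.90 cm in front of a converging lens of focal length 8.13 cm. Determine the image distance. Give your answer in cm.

Thin-lens equation: 1/s_i = 1/f − 1/s_o = 1/(8.130) − 1/(2.90) = 0.1230 − 0.3448 = -0.2218, so s_i = -4.51 cm.
The image is virtual, upright and enlarged, on the same side as the object.

4.51 cm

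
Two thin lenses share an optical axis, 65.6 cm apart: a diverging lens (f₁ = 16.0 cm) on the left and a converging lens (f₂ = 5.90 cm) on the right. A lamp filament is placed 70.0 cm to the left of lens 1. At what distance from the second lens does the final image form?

6.38 cm

Lens 1 is diverging, so f₁ = −16.0 cm.
Lens 1: 1/d_i1 = 1/f₁ − 1/d_o1 = 1/(-16.0) − 1/(70.0) = -0.07679, so d_i1 = -13.02 cm.
The intermediate image is 13.02 cm to the left of lens 1 (virtual), which is 65.6 − (-13.02) = 78.62 cm to the left of lens 2, so d_o2 = +78.62 cm.
Lens 2: 1/d_i2 = 1/f₂ − 1/d_o2 = 1/(5.90) − 1/(78.62) = 0.1568, so d_i2 = 6.38 cm.
The final image is real, 6.38 cm to the right of lens 2 (overall magnification ≈ -0.015).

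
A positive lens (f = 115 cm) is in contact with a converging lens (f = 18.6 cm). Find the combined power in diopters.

P₁ = 1/f₁ = 1/(1.15 m) = +0.8696 D; P₂ = 1/f₂ = 1/(0.186 m) = +5.376 D.
For thin lenses in contact, P = P₁ + P₂ = (+0.8696) + (+5.376) = +6.25 D.

P = +6.25 D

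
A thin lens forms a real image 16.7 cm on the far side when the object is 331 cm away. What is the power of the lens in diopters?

P = +6.29 D

d_i = +16.7 cm.
1/f = 1/d_o + 1/d_i = 1/(331) + 1/(16.7) = 0.06290 cm⁻¹.
f = 15.90 cm = 0.1590 m, so P = 1/f = +6.29 D.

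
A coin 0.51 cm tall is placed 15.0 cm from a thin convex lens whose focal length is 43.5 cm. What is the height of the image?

1/d_i = 1/f − 1/d_o = 1/(43.50) − 1/(15.0) = -0.04368, so d_i = -22.89 cm.
m = −d_i/d_o = +1.526.
|h_i| = |m|·h_o = 1.526 × 0.51 = 0.778 cm. The image is virtual, upright and enlarged, on the same side as the object.

0.778 cm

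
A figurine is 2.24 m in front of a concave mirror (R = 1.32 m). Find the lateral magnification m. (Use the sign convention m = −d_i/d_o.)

f = R/2 = 1.32/2 = 0.6600 m.
1/d_i = 1/f − 1/d_o = 1/(0.6600) − 1/(2.24) = 1.069, so d_i = 0.9357 m.
m = −d_i/d_o = −(0.9357)/(2.24) = -0.418.
The image is real, inverted and reduced, in front of the mirror.

m = -0.418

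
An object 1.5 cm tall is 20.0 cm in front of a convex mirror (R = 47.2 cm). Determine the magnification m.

m = +0.541

f = R/2 = 47.2/2 = 23.60 cm; for a convex mirror, f = -23.60 cm.
1/d_i = 1/f − 1/d_o = 1/(-23.60) − 1/(20.0) = -0.09237, so d_i = -10.83 cm.
m = −d_i/d_o = −(-10.83)/(20.0) = +0.541.
The image is virtual, upright and reduced, behind the mirror.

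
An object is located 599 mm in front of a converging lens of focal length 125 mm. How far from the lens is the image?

158 mm

Lens equation: 1/d_i = 1/f − 1/d_o = 1/(125.0) − 1/(599) = 0.008000 − 0.001669 = 0.006331, so d_i = 158 mm.
The image is real, inverted and reduced, on the far side of the lens.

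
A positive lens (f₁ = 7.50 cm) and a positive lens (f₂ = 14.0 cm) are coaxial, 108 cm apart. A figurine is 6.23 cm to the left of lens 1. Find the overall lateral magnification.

Lens 1: 1/d_i1 = 1/(7.50) − 1/(6.23) = -0.02718, so d_i1 = -36.79 cm; m₁ = −d_i1/d_o1 = +5.905.
d_o2 = 108 − (-36.79) = 144.8 cm.
Lens 2: 1/d_i2 = 1/(14.0) − 1/(144.8) = 0.06452, so d_i2 = 15.50 cm; m₂ = −d_i2/d_o2 = -0.1070.
m = m₁·m₂ = (+5.905)(-0.1070) = -0.632.

m = -0.632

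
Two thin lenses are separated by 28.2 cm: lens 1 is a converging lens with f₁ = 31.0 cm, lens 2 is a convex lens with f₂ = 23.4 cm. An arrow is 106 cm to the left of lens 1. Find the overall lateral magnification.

Lens 1: 1/d_i1 = 1/(31.0) − 1/(106) = 0.02282, so d_i1 = 43.81 cm; m₁ = −d_i1/d_o1 = -0.4133.
d_o2 = 28.2 − (43.81) = -15.61 cm (virtual object).
Lens 2: 1/d_i2 = 1/(23.4) − 1/(-15.61) = 0.1068, so d_i2 = 9.364 cm; m₂ = −d_i2/d_o2 = +0.5998.
m = m₁·m₂ = (-0.4133)(+0.5998) = -0.248.

m = -0.248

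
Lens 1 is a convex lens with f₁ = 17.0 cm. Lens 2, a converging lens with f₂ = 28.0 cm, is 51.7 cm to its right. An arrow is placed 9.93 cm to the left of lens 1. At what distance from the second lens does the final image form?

44.5 cm

Lens 1: 1/d_i1 = 1/f₁ − 1/d_o1 = 1/(17.0) − 1/(9.93) = -0.04188, so d_i1 = -23.88 cm.
The intermediate image is 23.88 cm to the left of lens 1 (virtual), which is 51.7 − (-23.88) = 75.58 cm to the left of lens 2, so d_o2 = +75.58 cm.
Lens 2: 1/d_i2 = 1/f₂ − 1/d_o2 = 1/(28.0) − 1/(75.58) = 0.02248, so d_i2 = 44.5 cm.
The final image is real, 44.5 cm to the right of lens 2 (overall magnification ≈ -1.4).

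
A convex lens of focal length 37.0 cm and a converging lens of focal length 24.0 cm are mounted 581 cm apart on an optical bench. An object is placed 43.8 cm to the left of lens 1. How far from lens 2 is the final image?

Lens 1: 1/d_i1 = 1/f₁ − 1/d_o1 = 1/(37.0) − 1/(43.8) = 0.004196, so d_i1 = 238.3 cm.
The intermediate image is 238.3 cm to the right of lens 1, which is 581 − (238.3) = 342.7 cm to the left of lens 2, so d_o2 = +342.7 cm.
Lens 2: 1/d_i2 = 1/f₂ − 1/d_o2 = 1/(24.0) − 1/(342.7) = 0.03875, so d_i2 = 25.8 cm.
The final image is real, 25.8 cm to the right of lens 2 (overall magnification ≈ 0.41).

25.8 cm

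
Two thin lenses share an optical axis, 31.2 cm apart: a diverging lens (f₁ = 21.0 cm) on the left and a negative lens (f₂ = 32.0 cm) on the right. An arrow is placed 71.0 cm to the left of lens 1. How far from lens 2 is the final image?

19.1 cm

Lens 1 is diverging, so f₁ = −21.0 cm.
Lens 1: 1/d_i1 = 1/f₁ − 1/d_o1 = 1/(-21.0) − 1/(71.0) = -0.06170, so d_i1 = -16.21 cm.
The intermediate image is 16.21 cm to the left of lens 1 (virtual), which is 31.2 − (-16.21) = 47.41 cm to the left of lens 2, so d_o2 = +47.41 cm.
Lens 2 is diverging, so f₂ = −32.0 cm.
Lens 2: 1/d_i2 = 1/f₂ − 1/d_o2 = 1/(-32.0) − 1/(47.41) = -0.05234, so d_i2 = -19.1 cm.
The final image is virtual, 19.1 cm to the left of lens 2 (overall magnification ≈ 0.092).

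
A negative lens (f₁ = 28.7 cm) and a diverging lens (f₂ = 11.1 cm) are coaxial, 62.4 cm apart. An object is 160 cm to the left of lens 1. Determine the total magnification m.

f₁ = −28.7 cm (diverging).
Lens 1: 1/d_i1 = 1/(-28.7) − 1/(160) = -0.04109, so d_i1 = -24.33 cm; m₁ = −d_i1/d_o1 = +0.1521.
d_o2 = 62.4 − (-24.33) = 86.73 cm.
f₂ = −11.1 cm (diverging).
Lens 2: 1/d_i2 = 1/(-11.1) − 1/(86.73) = -0.1016, so d_i2 = -9.841 cm; m₂ = −d_i2/d_o2 = +0.1135.
m = m₁·m₂ = (+0.1521)(+0.1135) = +0.0173.

m = +0.0173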